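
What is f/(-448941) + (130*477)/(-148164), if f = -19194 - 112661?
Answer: -1383777865/11086149054 ≈ -0.12482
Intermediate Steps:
f = -131855
f/(-448941) + (130*477)/(-148164) = -131855/(-448941) + (130*477)/(-148164) = -131855*(-1/448941) + 62010*(-1/148164) = 131855/448941 - 10335/24694 = -1383777865/11086149054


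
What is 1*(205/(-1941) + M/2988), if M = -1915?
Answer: -1443185/1933236 ≈ -0.74651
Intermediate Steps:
1*(205/(-1941) + M/2988) = 1*(205/(-1941) - 1915/2988) = 1*(205*(-1/1941) - 1915*1/2988) = 1*(-205/1941 - 1915/2988) = 1*(-1443185/1933236) = -1443185/1933236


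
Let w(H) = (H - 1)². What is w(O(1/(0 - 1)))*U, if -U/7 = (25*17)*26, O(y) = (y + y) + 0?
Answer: -696150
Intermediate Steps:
O(y) = 2*y (O(y) = 2*y + 0 = 2*y)
w(H) = (-1 + H)²
U = -77350 (U = -7*25*17*26 = -2975*26 = -7*11050 = -77350)
w(O(1/(0 - 1)))*U = (-1 + 2/(0 - 1))²*(-77350) = (-1 + 2/(-1))²*(-77350) = (-1 + 2*(-1))²*(-77350) = (-1 - 2)²*(-77350) = (-3)²*(-77350) = 9*(-77350) = -696150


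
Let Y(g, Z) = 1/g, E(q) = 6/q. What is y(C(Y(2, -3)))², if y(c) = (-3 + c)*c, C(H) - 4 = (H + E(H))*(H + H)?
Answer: 793881/16 ≈ 49618.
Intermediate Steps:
Y(g, Z) = 1/g
C(H) = 4 + 2*H*(H + 6/H) (C(H) = 4 + (H + 6/H)*(H + H) = 4 + (H + 6/H)*(2*H) = 4 + 2*H*(H + 6/H))
y(c) = c*(-3 + c)
y(C(Y(2, -3)))² = ((16 + 2*(1/2)²)*(-3 + (16 + 2*(1/2)²)))² = ((16 + 2*(½)²)*(-3 + (16 + 2*(½)²)))² = ((16 + 2*(¼))*(-3 + (16 + 2*(¼))))² = ((16 + ½)*(-3 + (16 + ½)))² = (33*(-3 + 33/2)/2)² = ((33/2)*(27/2))² = (891/4)² = 793881/16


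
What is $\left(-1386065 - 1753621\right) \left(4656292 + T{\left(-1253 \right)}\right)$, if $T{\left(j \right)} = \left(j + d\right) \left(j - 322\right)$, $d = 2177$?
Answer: $-10050109768512$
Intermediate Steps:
$T{\left(j \right)} = \left(-322 + j\right) \left(2177 + j\right)$ ($T{\left(j \right)} = \left(j + 2177\right) \left(j - 322\right) = \left(2177 + j\right) \left(-322 + j\right) = \left(-322 + j\right) \left(2177 + j\right)$)
$\left(-1386065 - 1753621\right) \left(4656292 + T{\left(-1253 \right)}\right) = \left(-1386065 - 1753621\right) \left(4656292 + \left(-700994 + \left(-1253\right)^{2} + 1855 \left(-1253\right)\right)\right) = \left(-1386065 - 1753621\right) \left(4656292 - 1455300\right) = - 3139686 \left(4656292 - 1455300\right) = \left(-3139686\right) 3200992 = -10050109768512$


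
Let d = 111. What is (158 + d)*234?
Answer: 62946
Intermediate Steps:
(158 + d)*234 = (158 + 111)*234 = 269*234 = 62946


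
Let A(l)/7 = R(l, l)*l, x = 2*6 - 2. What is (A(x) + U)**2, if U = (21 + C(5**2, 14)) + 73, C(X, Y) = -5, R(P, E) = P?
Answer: 622521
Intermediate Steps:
x = 10 (x = 12 - 2 = 10)
U = 89 (U = (21 - 5) + 73 = 16 + 73 = 89)
A(l) = 7*l**2 (A(l) = 7*(l*l) = 7*l**2)
(A(x) + U)**2 = (7*10**2 + 89)**2 = (7*100 + 89)**2 = (700 + 89)**2 = 789**2 = 622521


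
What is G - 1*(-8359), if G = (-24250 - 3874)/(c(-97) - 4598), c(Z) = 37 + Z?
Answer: 19482173/2329 ≈ 8365.0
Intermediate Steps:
G = 14062/2329 (G = (-24250 - 3874)/((37 - 97) - 4598) = -28124/(-60 - 4598) = -28124/(-4658) = -28124*(-1/4658) = 14062/2329 ≈ 6.0378)
G - 1*(-8359) = 14062/2329 - 1*(-8359) = 14062/2329 + 8359 = 19482173/2329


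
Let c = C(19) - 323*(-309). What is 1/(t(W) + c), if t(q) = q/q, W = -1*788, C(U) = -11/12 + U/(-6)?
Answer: 12/1197647 ≈ 1.0020e-5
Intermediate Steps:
C(U) = -11/12 - U/6 (C(U) = -11*1/12 + U*(-⅙) = -11/12 - U/6)
W = -788
t(q) = 1
c = 1197635/12 (c = (-11/12 - ⅙*19) - 323*(-309) = (-11/12 - 19/6) + 99807 = -49/12 + 99807 = 1197635/12 ≈ 99803.)
1/(t(W) + c) = 1/(1 + 1197635/12) = 1/(1197647/12) = 12/1197647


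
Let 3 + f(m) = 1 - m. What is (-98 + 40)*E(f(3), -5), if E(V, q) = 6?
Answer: -348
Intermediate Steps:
f(m) = -2 - m (f(m) = -3 + (1 - m) = -2 - m)
(-98 + 40)*E(f(3), -5) = (-98 + 40)*6 = -58*6 = -348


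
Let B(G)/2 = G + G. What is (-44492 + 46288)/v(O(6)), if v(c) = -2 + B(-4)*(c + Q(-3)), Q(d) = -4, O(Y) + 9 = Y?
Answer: 898/55 ≈ 16.327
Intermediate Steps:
O(Y) = -9 + Y
B(G) = 4*G (B(G) = 2*(G + G) = 2*(2*G) = 4*G)
v(c) = 62 - 16*c (v(c) = -2 + (4*(-4))*(c - 4) = -2 - 16*(-4 + c) = -2 + (64 - 16*c) = 62 - 16*c)
(-44492 + 46288)/v(O(6)) = (-44492 + 46288)/(62 - 16*(-9 + 6)) = 1796/(62 - 16*(-3)) = 1796/(62 + 48) = 1796/110 = 1796*(1/110) = 898/55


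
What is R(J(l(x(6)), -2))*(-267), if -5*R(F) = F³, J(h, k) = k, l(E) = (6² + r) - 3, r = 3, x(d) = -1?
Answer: -2136/5 ≈ -427.20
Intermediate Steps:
l(E) = 36 (l(E) = (6² + 3) - 3 = (36 + 3) - 3 = 39 - 3 = 36)
R(F) = -F³/5
R(J(l(x(6)), -2))*(-267) = -⅕*(-2)³*(-267) = -⅕*(-8)*(-267) = (8/5)*(-267) = -2136/5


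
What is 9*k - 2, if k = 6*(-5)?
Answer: -272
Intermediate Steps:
k = -30
9*k - 2 = 9*(-30) - 2 = -270 - 2 = -272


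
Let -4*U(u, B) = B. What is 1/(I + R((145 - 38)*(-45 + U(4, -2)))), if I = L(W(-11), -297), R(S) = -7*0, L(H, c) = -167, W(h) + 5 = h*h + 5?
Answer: -1/167 ≈ -0.0059880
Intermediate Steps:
U(u, B) = -B/4
W(h) = h**2 (W(h) = -5 + (h*h + 5) = -5 + (h**2 + 5) = -5 + (5 + h**2) = h**2)
R(S) = 0
I = -167
1/(I + R((145 - 38)*(-45 + U(4, -2)))) = 1/(-167 + 0) = 1/(-167) = -1/167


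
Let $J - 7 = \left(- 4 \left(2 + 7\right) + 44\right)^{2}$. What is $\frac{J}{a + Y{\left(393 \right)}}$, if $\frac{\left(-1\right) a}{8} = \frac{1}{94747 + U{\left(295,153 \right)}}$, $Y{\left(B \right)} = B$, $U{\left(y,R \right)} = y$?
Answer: $\frac{3373991}{18675749} \approx 0.18066$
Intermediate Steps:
$J = 71$ ($J = 7 + \left(- 4 \left(2 + 7\right) + 44\right)^{2} = 7 + \left(\left(-4\right) 9 + 44\right)^{2} = 7 + \left(-36 + 44\right)^{2} = 7 + 8^{2} = 7 + 64 = 71$)
$a = - \frac{4}{47521}$ ($a = - \frac{8}{94747 + 295} = - \frac{8}{95042} = \left(-8\right) \frac{1}{95042} = - \frac{4}{47521} \approx -8.4173 \cdot 10^{-5}$)
$\frac{J}{a + Y{\left(393 \right)}} = \frac{71}{- \frac{4}{47521} + 393} = \frac{71}{\frac{18675749}{47521}} = 71 \cdot \frac{47521}{18675749} = \frac{3373991}{18675749}$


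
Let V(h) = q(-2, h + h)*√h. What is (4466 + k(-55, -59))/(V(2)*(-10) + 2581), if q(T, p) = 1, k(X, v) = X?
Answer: 11384791/6661361 + 44110*√2/6661361 ≈ 1.7184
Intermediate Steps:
V(h) = √h (V(h) = 1*√h = √h)
(4466 + k(-55, -59))/(V(2)*(-10) + 2581) = (4466 - 55)/(√2*(-10) + 2581) = 4411/(-10*√2 + 2581) = 4411/(2581 - 10*√2)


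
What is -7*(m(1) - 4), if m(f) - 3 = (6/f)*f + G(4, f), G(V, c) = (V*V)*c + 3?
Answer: -168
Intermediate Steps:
G(V, c) = 3 + c*V**2 (G(V, c) = V**2*c + 3 = c*V**2 + 3 = 3 + c*V**2)
m(f) = 12 + 16*f (m(f) = 3 + ((6/f)*f + (3 + f*4**2)) = 3 + (6 + (3 + f*16)) = 3 + (6 + (3 + 16*f)) = 3 + (9 + 16*f) = 12 + 16*f)
-7*(m(1) - 4) = -7*((12 + 16*1) - 4) = -7*((12 + 16) - 4) = -7*(28 - 4) = -7*24 = -168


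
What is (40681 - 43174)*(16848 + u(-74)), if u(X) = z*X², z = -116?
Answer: 1541591424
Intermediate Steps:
u(X) = -116*X²
(40681 - 43174)*(16848 + u(-74)) = (40681 - 43174)*(16848 - 116*(-74)²) = -2493*(16848 - 116*5476) = -2493*(16848 - 635216) = -2493*(-618368) = 1541591424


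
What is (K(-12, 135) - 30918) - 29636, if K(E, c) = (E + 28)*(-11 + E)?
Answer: -60922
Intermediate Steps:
K(E, c) = (-11 + E)*(28 + E) (K(E, c) = (28 + E)*(-11 + E) = (-11 + E)*(28 + E))
(K(-12, 135) - 30918) - 29636 = ((-308 + (-12)**2 + 17*(-12)) - 30918) - 29636 = ((-308 + 144 - 204) - 30918) - 29636 = (-368 - 30918) - 29636 = -31286 - 29636 = -60922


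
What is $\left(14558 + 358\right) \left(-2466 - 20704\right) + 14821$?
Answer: $-345588899$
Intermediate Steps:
$\left(14558 + 358\right) \left(-2466 - 20704\right) + 14821 = 14916 \left(-23170\right) + 14821 = -345603720 + 14821 = -345588899$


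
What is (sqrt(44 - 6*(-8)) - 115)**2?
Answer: 13317 - 460*sqrt(23) ≈ 11111.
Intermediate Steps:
(sqrt(44 - 6*(-8)) - 115)**2 = (sqrt(44 + 48) - 115)**2 = (sqrt(92) - 115)**2 = (2*sqrt(23) - 115)**2 = (-115 + 2*sqrt(23))**2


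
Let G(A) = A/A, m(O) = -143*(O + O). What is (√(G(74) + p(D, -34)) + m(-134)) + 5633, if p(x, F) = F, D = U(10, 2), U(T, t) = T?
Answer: 43957 + I*√33 ≈ 43957.0 + 5.7446*I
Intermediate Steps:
m(O) = -286*O
D = 10
G(A) = 1
(√(G(74) + p(D, -34)) + m(-134)) + 5633 = (√(1 - 34) - 286*(-134)) + 5633 = (√(-33) + 38324) + 5633 = (I*√33 + 38324) + 5633 = (38324 + I*√33) + 5633 = 43957 + I*√33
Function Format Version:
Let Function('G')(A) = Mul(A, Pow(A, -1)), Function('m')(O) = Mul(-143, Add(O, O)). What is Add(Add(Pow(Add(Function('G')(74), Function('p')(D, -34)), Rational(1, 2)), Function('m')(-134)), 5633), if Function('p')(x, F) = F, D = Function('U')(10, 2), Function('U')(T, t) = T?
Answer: Add(43957, Mul(I, Pow(33, Rational(1, 2)))) ≈ Add(43957., Mul(5.7446, I))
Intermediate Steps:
Function('m')(O) = Mul(-286, O) (Function('m')(O) = Mul(-143, Mul(2, O)) = Mul(-286, O))
D = 10
Function('G')(A) = 1
Add(Add(Pow(Add(Function('G')(74), Function('p')(D, -34)), Rational(1, 2)), Function('m')(-134)), 5633) = Add(Add(Pow(Add(1, -34), Rational(1, 2)), Mul(-286, -134)), 5633) = Add(Add(Pow(-33, Rational(1, 2)), 38324), 5633) = Add(Add(Mul(I, Pow(33, Rational(1, 2))), 38324), 5633) = Add(Add(38324, Mul(I, Pow(33, Rational(1, 2)))), 5633) = Add(43957, Mul(I, Pow(33, Rational(1, 2))))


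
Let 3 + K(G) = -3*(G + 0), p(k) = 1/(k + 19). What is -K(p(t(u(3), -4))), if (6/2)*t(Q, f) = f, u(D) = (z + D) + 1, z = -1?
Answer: 168/53 ≈ 3.1698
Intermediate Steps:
u(D) = D (u(D) = (-1 + D) + 1 = D)
t(Q, f) = f/3
p(k) = 1/(19 + k)
K(G) = -3 - 3*G (K(G) = -3 - 3*(G + 0) = -3 - 3*G)
-K(p(t(u(3), -4))) = -(-3 - 3/(19 + (1/3)*(-4))) = -(-3 - 3/(19 - 4/3)) = -(-3 - 3/53/3) = -(-3 - 3*3/53) = -(-3 - 9/53) = -1*(-168/53) = 168/53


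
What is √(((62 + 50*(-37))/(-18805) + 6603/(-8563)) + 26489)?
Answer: 2*√171708997148497572815/161027215 ≈ 162.75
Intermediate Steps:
√(((62 + 50*(-37))/(-18805) + 6603/(-8563)) + 26489) = √(((62 - 1850)*(-1/18805) + 6603*(-1/8563)) + 26489) = √((-1788*(-1/18805) - 6603/8563) + 26489) = √((1788/18805 - 6603/8563) + 26489) = √(-108858771/161027215 + 26489) = √(4265341039364/161027215) = 2*√171708997148497572815/161027215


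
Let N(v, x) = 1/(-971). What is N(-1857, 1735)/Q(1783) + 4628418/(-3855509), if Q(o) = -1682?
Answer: -7559230247287/6296902119998 ≈ -1.2005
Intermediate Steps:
N(v, x) = -1/971
N(-1857, 1735)/Q(1783) + 4628418/(-3855509) = -1/971/(-1682) + 4628418/(-3855509) = -1/971*(-1/1682) + 4628418*(-1/3855509) = 1/1633222 - 4628418/3855509 = -7559230247287/6296902119998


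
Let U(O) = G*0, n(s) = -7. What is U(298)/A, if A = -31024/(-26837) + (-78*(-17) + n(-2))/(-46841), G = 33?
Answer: 0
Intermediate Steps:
U(O) = 0 (U(O) = 33*0 = 0)
A = 1417797181/1257071917 (A = -31024/(-26837) + (-78*(-17) - 7)/(-46841) = -31024*(-1/26837) + (1326 - 7)*(-1/46841) = 31024/26837 + 1319*(-1/46841) = 31024/26837 - 1319/46841 = 1417797181/1257071917 ≈ 1.1279)
U(298)/A = 0/(1417797181/1257071917) = 0*(1257071917/1417797181) = 0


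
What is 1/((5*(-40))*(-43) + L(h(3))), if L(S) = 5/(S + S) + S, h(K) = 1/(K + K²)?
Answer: 12/103561 ≈ 0.00011587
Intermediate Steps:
L(S) = S + 5/(2*S) (L(S) = 5/(2*S) + S = S + 5/(2*S))
1/((5*(-40))*(-43) + L(h(3))) = 1/((5*(-40))*(-43) + (1/(3*(1 + 3)) + 5/(2*((1/(3*(1 + 3))))))) = 1/(-200*(-43) + ((⅓)/4 + 5/(2*(((⅓)/4))))) = 1/(8600 + ((⅓)*(¼) + 5/(2*(((⅓)*(¼)))))) = 1/(8600 + (1/12 + 5/(2*(1/12)))) = 1/(8600 + (1/12 + (5/2)*12)) = 1/(8600 + (1/12 + 30)) = 1/(8600 + 361/12) = 1/(103561/12) = 12/103561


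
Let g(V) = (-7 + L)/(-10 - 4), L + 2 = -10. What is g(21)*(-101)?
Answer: -1919/14 ≈ -137.07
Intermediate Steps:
L = -12 (L = -2 - 10 = -12)
g(V) = 19/14 (g(V) = (-7 - 12)/(-10 - 4) = -19/(-14) = -19*(-1/14) = 19/14)
g(21)*(-101) = (19/14)*(-101) = -1919/14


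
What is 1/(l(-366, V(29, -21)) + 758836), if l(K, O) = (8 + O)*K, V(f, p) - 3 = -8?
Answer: 1/757738 ≈ 1.3197e-6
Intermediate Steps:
V(f, p) = -5 (V(f, p) = 3 - 8 = -5)
l(K, O) = K*(8 + O)
1/(l(-366, V(29, -21)) + 758836) = 1/(-366*(8 - 5) + 758836) = 1/(-366*3 + 758836) = 1/(-1098 + 758836) = 1/757738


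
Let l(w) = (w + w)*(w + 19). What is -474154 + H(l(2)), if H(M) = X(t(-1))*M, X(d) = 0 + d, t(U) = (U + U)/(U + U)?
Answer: -474070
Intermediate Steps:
l(w) = 2*w*(19 + w) (l(w) = (2*w)*(19 + w) = 2*w*(19 + w))
t(U) = 1 (t(U) = (2*U)/((2*U)) = (2*U)*(1/(2*U)) = 1)
X(d) = d
H(M) = M (H(M) = 1*M = M)
-474154 + H(l(2)) = -474154 + 2*2*(19 + 2) = -474154 + 2*2*21 = -474154 + 84 = -474070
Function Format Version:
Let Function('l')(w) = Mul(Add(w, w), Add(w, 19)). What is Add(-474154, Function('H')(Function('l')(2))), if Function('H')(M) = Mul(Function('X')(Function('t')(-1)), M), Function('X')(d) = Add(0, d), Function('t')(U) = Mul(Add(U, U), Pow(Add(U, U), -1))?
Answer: -474070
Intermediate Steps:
Function('l')(w) = Mul(2, w, Add(19, w)) (Function('l')(w) = Mul(Mul(2, w), Add(19, w)) = Mul(2, w, Add(19, w)))
Function('t')(U) = 1 (Function('t')(U) = Mul(Mul(2, U), Pow(Mul(2, U), -1)) = Mul(Mul(2, U), Mul(Rational(1, 2), Pow(U, -1))) = 1)
Function('X')(d) = d
Function('H')(M) = M (Function('H')(M) = Mul(1, M) = M)
Add(-474154, Function('H')(Function('l')(2))) = Add(-474154, Mul(2, 2, Add(19, 2))) = Add(-474154, Mul(2, 2, 21)) = Add(-474154, 84) = -474070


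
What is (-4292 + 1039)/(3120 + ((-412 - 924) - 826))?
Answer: -3253/958 ≈ -3.3956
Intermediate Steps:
(-4292 + 1039)/(3120 + ((-412 - 924) - 826)) = -3253/(3120 + (-1336 - 826)) = -3253/(3120 - 2162) = -3253/958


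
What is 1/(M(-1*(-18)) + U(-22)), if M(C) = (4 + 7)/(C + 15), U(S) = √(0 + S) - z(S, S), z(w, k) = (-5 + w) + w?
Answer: 222/11051 - 9*I*√22/22102 ≈ 0.020089 - 0.00191*I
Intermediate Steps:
z(w, k) = -5 + 2*w
U(S) = 5 + √S - 2*S (U(S) = √(0 + S) - (-5 + 2*S) = √S + (5 - 2*S) = 5 + √S - 2*S)
M(C) = 11/(15 + C)
1/(M(-1*(-18)) + U(-22)) = 1/(11/(15 - 1*(-18)) + (5 + √(-22) - 2*(-22))) = 1/(11/(15 + 18) + (5 + I*√22 + 44)) = 1/(11/33 + (49 + I*√22)) = 1/(11*(1/33) + (49 + I*√22)) = 1/(⅓ + (49 + I*√22)) = 1/(148/3 + I*√22)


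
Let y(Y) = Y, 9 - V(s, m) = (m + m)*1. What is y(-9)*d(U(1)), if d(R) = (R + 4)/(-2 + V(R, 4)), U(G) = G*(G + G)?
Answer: 54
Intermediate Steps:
V(s, m) = 9 - 2*m (V(s, m) = 9 - (m + m) = 9 - 2*m)
U(G) = 2*G² (U(G) = G*(2*G) = 2*G²)
d(R) = -4 - R (d(R) = (R + 4)/(-2 + (9 - 2*4)) = (4 + R)/(-2 + (9 - 8)) = (4 + R)/(-2 + 1) = (4 + R)/(-1) = (4 + R)*(-1) = -4 - R)
y(-9)*d(U(1)) = -9*(-4 - 2*1²) = -9*(-4 - 2) = -9*(-6) = 54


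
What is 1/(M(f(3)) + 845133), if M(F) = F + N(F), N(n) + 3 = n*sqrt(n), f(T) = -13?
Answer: 65009/54940211222 + I*sqrt(13)/54940211222 ≈ 1.1833e-6 + 6.5627e-11*I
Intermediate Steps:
N(n) = -3 + n**(3/2) (N(n) = -3 + n*sqrt(n) = -3 + n**(3/2))
M(F) = -3 + F + F**(3/2) (M(F) = F + (-3 + F**(3/2)) = -3 + F + F**(3/2))
1/(M(f(3)) + 845133) = 1/((-3 - 13 + (-13)**(3/2)) + 845133) = 1/((-3 - 13 - 13*I*sqrt(13)) + 845133) = 1/((-16 - 13*I*sqrt(13)) + 845133) = 1/(845117 - 13*I*sqrt(13))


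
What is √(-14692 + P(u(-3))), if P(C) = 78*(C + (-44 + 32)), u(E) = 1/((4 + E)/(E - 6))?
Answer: I*√16330 ≈ 127.79*I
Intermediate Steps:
u(E) = (-6 + E)/(4 + E) (u(E) = 1/((4 + E)/(-6 + E)) = (-6 + E)/(4 + E))
P(C) = -936 + 78*C (P(C) = 78*(C - 12) = 78*(-12 + C) = -936 + 78*C)
√(-14692 + P(u(-3))) = √(-14692 + (-936 + 78*((-6 - 3)/(4 - 3)))) = √(-14692 + (-936 + 78*(-9/1))) = √(-14692 + (-936 + 78*(1*(-9)))) = √(-14692 + (-936 + 78*(-9))) = √(-14692 + (-936 - 702)) = √(-14692 - 1638) = √(-16330) = I*√16330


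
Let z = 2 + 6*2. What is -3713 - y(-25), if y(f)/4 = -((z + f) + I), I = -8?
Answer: -3789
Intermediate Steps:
z = 14 (z = 2 + 12 = 14)
y(f) = -24 - 4*f (y(f) = 4*(-((14 + f) - 8)) = 4*(-(6 + f)) = 4*(-6 - f) = -24 - 4*f)
-3713 - y(-25) = -3713 - (-24 - 4*(-25)) = -3713 - (-24 + 100) = -3713 - 1*76 = -3713 - 76 = -3789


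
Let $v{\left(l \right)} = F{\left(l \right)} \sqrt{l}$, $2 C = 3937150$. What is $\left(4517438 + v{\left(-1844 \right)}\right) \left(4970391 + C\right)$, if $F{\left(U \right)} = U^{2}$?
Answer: $31346348689108 + 47189631785152 i \sqrt{461} \approx 3.1346 \cdot 10^{13} + 1.0132 \cdot 10^{15} i$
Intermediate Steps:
$C = 1968575$ ($C = \frac{1}{2} \cdot 3937150 = 1968575$)
$v{\left(l \right)} = l^{\frac{5}{2}}$ ($v{\left(l \right)} = l^{2} \sqrt{l} = l^{\frac{5}{2}}$)
$\left(4517438 + v{\left(-1844 \right)}\right) \left(4970391 + C\right) = \left(4517438 + \left(-1844\right)^{\frac{5}{2}}\right) \left(4970391 + 1968575\right) = \left(4517438 + 6800672 i \sqrt{461}\right) 6938966 = 31346348689108 + 47189631785152 i \sqrt{461}$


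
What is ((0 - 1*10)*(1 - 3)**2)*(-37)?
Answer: 1480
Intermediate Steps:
((0 - 1*10)*(1 - 3)**2)*(-37) = ((0 - 10)*(-2)**2)*(-37) = -10*4*(-37) = -40*(-37) = 1480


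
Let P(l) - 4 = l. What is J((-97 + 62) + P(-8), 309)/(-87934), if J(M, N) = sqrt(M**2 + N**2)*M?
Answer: 117*sqrt(10778)/87934 ≈ 0.13813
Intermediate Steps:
P(l) = 4 + l
J(M, N) = M*sqrt(M**2 + N**2)
J((-97 + 62) + P(-8), 309)/(-87934) = (((-97 + 62) + (4 - 8))*sqrt(((-97 + 62) + (4 - 8))**2 + 309**2))/(-87934) = ((-35 - 4)*sqrt((-35 - 4)**2 + 95481))*(-1/87934) = -39*sqrt((-39)**2 + 95481)*(-1/87934) = -39*sqrt(1521 + 95481)*(-1/87934) = -117*sqrt(10778)*(-1/87934) = 117*sqrt(10778)/87934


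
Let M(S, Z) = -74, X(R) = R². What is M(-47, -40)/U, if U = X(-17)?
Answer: -74/289 ≈ -0.25606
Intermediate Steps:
U = 289 (U = (-17)² = 289)
M(-47, -40)/U = -74/289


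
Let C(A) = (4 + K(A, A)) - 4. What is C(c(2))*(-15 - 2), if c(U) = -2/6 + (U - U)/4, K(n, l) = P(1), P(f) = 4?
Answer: -68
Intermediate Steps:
K(n, l) = 4
c(U) = -1/3 (c(U) = -2*1/6 + 0*(1/4) = -1/3 + 0 = -1/3)
C(A) = 4 (C(A) = (4 + 4) - 4 = 8 - 4 = 4)
C(c(2))*(-15 - 2) = 4*(-15 - 2) = 4*(-17) = -68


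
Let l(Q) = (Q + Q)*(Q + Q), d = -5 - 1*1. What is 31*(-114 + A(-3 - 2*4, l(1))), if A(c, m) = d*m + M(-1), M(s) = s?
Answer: -4309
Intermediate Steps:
d = -6 (d = -5 - 1 = -6)
l(Q) = 4*Q² (l(Q) = (2*Q)*(2*Q) = 4*Q²)
A(c, m) = -1 - 6*m (A(c, m) = -6*m - 1 = -1 - 6*m)
31*(-114 + A(-3 - 2*4, l(1))) = 31*(-114 + (-1 - 24*1²)) = 31*(-114 + (-1 - 24)) = 31*(-114 - 25) = 31*(-139) = -4309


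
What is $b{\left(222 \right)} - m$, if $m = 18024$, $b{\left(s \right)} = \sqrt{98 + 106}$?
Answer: $-18024 + 2 \sqrt{51} \approx -18010.0$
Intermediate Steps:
$b{\left(s \right)} = 2 \sqrt{51}$ ($b{\left(s \right)} = \sqrt{204} = 2 \sqrt{51}$)
$b{\left(222 \right)} - m = 2 \sqrt{51} - 18024 = -18024 + 2 \sqrt{51}$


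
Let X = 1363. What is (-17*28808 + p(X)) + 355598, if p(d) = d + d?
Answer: -131412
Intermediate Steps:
p(d) = 2*d
(-17*28808 + p(X)) + 355598 = (-17*28808 + 2*1363) + 355598 = (-489736 + 2726) + 355598 = -487010 + 355598 = -131412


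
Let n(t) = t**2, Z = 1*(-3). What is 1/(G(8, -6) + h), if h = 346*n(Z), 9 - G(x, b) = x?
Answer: 1/3115 ≈ 0.00032103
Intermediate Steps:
G(x, b) = 9 - x
Z = -3
h = 3114 (h = 346*(-3)**2 = 346*9 = 3114)
1/(G(8, -6) + h) = 1/((9 - 1*8) + 3114) = 1/((9 - 8) + 3114) = 1/(1 + 3114) = 1/3115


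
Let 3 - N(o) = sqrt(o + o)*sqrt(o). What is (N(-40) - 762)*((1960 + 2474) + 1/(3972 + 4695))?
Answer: -9722658187/2889 + 1537179160*sqrt(2)/8667 ≈ -3.1146e+6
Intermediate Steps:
N(o) = 3 - o*sqrt(2) (N(o) = 3 - sqrt(o + o)*sqrt(o) = 3 - sqrt(2*o)*sqrt(o) = 3 - sqrt(2)*sqrt(o)*sqrt(o) = 3 - o*sqrt(2))
(N(-40) - 762)*((1960 + 2474) + 1/(3972 + 4695)) = ((3 - 1*(-40)*sqrt(2)) - 762)*((1960 + 2474) + 1/(3972 + 4695)) = ((3 + 40*sqrt(2)) - 762)*(4434 + 1/8667) = (-759 + 40*sqrt(2))*(4434 + 1/8667) = (-759 + 40*sqrt(2))*(38429479/8667) = -9722658187/2889 + 1537179160*sqrt(2)/8667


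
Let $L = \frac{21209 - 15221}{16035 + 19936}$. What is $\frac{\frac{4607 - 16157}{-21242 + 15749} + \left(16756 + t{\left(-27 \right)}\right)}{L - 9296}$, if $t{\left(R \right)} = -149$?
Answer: $- \frac{1093923685257}{612250563668} \approx -1.7867$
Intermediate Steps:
$L = \frac{5988}{35971} \approx 0.16647$
$\frac{\frac{4607 - 16157}{-21242 + 15749} + \left(16756 + t{\left(-27 \right)}\right)}{L - 9296} = \frac{\frac{4607 - 16157}{-21242 + 15749} + \left(16756 - 149\right)}{\frac{5988}{35971} - 9296} = \frac{- \frac{11550}{-5493} + 16607}{- \frac{334380428}{35971}} = \left(\left(-11550\right) \left(- \frac{1}{5493}\right) + 16607\right) \left(- \frac{35971}{334380428}\right) = \left(\frac{3850}{1831} + 16607\right) \left(- \frac{35971}{334380428}\right) = \frac{30411267}{1831} \left(- \frac{35971}{334380428}\right) = - \frac{1093923685257}{612250563668}$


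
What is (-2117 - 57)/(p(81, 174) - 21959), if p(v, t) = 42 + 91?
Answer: 1087/10913 ≈ 0.099606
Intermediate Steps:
p(v, t) = 133
(-2117 - 57)/(p(81, 174) - 21959) = (-2117 - 57)/(133 - 21959) = -2174/(-21826) = -2174*(-1/21826) = 1087/10913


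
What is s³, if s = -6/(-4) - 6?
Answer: -729/8 ≈ -91.125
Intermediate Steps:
s = -9/2 (s = -6*(-¼) - 6 = 3/2 - 6 = -9/2 ≈ -4.5000)
s³ = (-9/2)³ = -729/8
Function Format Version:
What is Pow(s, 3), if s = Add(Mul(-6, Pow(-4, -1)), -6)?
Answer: Rational(-729, 8) ≈ -91.125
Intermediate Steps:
s = Rational(-9, 2) (s = Add(Mul(-6, Rational(-1, 4)), -6) = Add(Rational(3, 2), -6) = Rational(-9, 2) ≈ -4.5000)
Pow(s, 3) = Pow(Rational(-9, 2), 3) = Rational(-729, 8)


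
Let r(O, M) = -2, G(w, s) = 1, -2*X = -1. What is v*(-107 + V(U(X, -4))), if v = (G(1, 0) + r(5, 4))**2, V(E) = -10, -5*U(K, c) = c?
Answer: -117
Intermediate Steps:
X = 1/2 (X = -1/2*(-1) = 1/2 ≈ 0.50000)
U(K, c) = -c/5
v = 1 (v = (1 - 2)**2 = (-1)**2 = 1)
v*(-107 + V(U(X, -4))) = 1*(-107 - 10) = 1*(-117) = -117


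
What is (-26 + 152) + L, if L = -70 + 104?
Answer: 160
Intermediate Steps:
L = 34
(-26 + 152) + L = (-26 + 152) + 34 = 126 + 34 = 160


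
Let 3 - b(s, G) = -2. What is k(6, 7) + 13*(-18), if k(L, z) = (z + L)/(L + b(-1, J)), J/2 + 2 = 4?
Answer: -2561/11 ≈ -232.82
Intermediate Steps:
J = 4 (J = -4 + 2*4 = -4 + 8 = 4)
b(s, G) = 5 (b(s, G) = 3 - 1*(-2) = 3 + 2 = 5)
k(L, z) = (L + z)/(5 + L) (k(L, z) = (z + L)/(L + 5) = (L + z)/(5 + L))
k(6, 7) + 13*(-18) = (6 + 7)/(5 + 6) + 13*(-18) = 13/11 - 234 = -2561/11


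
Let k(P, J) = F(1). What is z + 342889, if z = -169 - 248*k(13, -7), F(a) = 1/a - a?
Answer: 342720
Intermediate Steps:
k(P, J) = 0 (k(P, J) = 1/1 - 1*1 = 1 - 1 = 0)
z = -169 (z = -169 - 248*0 = -169 + 0 = -169)
z + 342889 = -169 + 342889 = 342720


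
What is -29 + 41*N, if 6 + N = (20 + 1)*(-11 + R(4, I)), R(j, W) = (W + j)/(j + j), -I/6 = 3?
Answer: -45011/4 ≈ -11253.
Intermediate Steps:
I = -18 (I = -6*3 = -18)
R(j, W) = (W + j)/(2*j) (R(j, W) = (W + j)/((2*j)) = (W + j)*(1/(2*j)) = (W + j)/(2*j))
N = -1095/4 (N = -6 + (20 + 1)*(-11 + (½)*(-18 + 4)/4) = -6 + 21*(-11 + (½)*(¼)*(-14)) = -6 + 21*(-11 - 7/4) = -6 + 21*(-51/4) = -6 - 1071/4 = -1095/4 ≈ -273.75)
-29 + 41*N = -29 + 41*(-1095/4) = -29 - 44895/4 = -45011/4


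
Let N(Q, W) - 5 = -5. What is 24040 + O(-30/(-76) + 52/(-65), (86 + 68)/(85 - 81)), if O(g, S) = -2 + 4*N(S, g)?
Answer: 24038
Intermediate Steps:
N(Q, W) = 0 (N(Q, W) = 5 - 5 = 0)
O(g, S) = -2 (O(g, S) = -2 + 4*0 = -2 + 0 = -2)
24040 + O(-30/(-76) + 52/(-65), (86 + 68)/(85 - 81)) = 24040 - 2 = 24038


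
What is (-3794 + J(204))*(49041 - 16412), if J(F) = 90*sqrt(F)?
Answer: -123794426 + 5873220*sqrt(51) ≈ -8.1851e+7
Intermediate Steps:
(-3794 + J(204))*(49041 - 16412) = (-3794 + 90*sqrt(204))*(49041 - 16412) = (-3794 + 90*(2*sqrt(51)))*32629 = (-3794 + 180*sqrt(51))*32629 = -123794426 + 5873220*sqrt(51)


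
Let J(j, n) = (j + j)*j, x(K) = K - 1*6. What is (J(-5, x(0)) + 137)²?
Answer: 34969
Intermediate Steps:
x(K) = -6 + K (x(K) = K - 6 = -6 + K)
J(j, n) = 2*j² (J(j, n) = (2*j)*j = 2*j²)
(J(-5, x(0)) + 137)² = (2*(-5)² + 137)² = (2*25 + 137)² = (50 + 137)² = 187² = 34969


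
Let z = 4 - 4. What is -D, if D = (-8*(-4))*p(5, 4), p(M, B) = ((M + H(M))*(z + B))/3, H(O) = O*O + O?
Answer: -4480/3 ≈ -1493.3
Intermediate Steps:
H(O) = O + O² (H(O) = O² + O = O + O²)
z = 0
p(M, B) = B*(M + M*(1 + M))/3 (p(M, B) = ((M + M*(1 + M))*(0 + B))/3 = ((M + M*(1 + M))*B)*(⅓) = (B*(M + M*(1 + M)))*(⅓) = B*(M + M*(1 + M))/3)
D = 4480/3 (D = (-8*(-4))*((⅓)*4*5*(2 + 5)) = 32*((⅓)*4*5*7) = 32*(140/3) = 4480/3 ≈ 1493.3)
-D = -1*4480/3 = -4480/3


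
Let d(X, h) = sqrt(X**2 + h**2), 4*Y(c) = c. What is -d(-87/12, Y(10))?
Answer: -sqrt(941)/4 ≈ -7.6689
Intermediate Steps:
Y(c) = c/4
-d(-87/12, Y(10)) = -sqrt((-87/12)**2 + ((1/4)*10)**2) = -sqrt((-87*1/12)**2 + (5/2)**2) = -sqrt((-29/4)**2 + 25/4) = -sqrt(841/16 + 25/4) = -sqrt(941/16) = -sqrt(941)/4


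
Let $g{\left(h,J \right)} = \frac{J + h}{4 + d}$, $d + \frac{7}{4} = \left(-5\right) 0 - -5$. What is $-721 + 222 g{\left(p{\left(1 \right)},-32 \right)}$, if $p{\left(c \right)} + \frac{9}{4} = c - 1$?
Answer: $- \frac{51323}{29} \approx -1769.8$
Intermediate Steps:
$p{\left(c \right)} = - \frac{13}{4} + c$ ($p{\left(c \right)} = - \frac{9}{4} + \left(c - 1\right) = - \frac{9}{4} + \left(-1 + c\right) = - \frac{13}{4} + c$)
$d = \frac{13}{4}$ ($d = - \frac{7}{4} - -5 = - \frac{7}{4} + \left(0 + 5\right) = - \frac{7}{4} + 5 = \frac{13}{4} \approx 3.25$)
$g{\left(h,J \right)} = \frac{4 J}{29} + \frac{4 h}{29}$ ($g{\left(h,J \right)} = \frac{J + h}{4 + \frac{13}{4}} = \frac{J + h}{\frac{29}{4}} = \left(J + h\right) \frac{4}{29} = \frac{4 J}{29} + \frac{4 h}{29}$)
$-721 + 222 g{\left(p{\left(1 \right)},-32 \right)} = -721 + 222 \left(\frac{4}{29} \left(-32\right) + \frac{4 \left(- \frac{13}{4} + 1\right)}{29}\right) = -721 + 222 \left(- \frac{128}{29} + \frac{4}{29} \left(- \frac{9}{4}\right)\right) = -721 + 222 \left(- \frac{128}{29} - \frac{9}{29}\right) = -721 + 222 \left(- \frac{137}{29}\right) = -721 - \frac{30414}{29} = - \frac{51323}{29}$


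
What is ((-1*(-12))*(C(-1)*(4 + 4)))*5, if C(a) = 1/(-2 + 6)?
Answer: 120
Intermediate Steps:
C(a) = ¼ (C(a) = 1/4 = ¼)
((-1*(-12))*(C(-1)*(4 + 4)))*5 = ((-1*(-12))*((4 + 4)/4))*5 = (12*((¼)*8))*5 = (12*2)*5 = 24*5 = 120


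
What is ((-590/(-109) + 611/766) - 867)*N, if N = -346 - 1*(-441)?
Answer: -6827722105/83494 ≈ -81775.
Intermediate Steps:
N = 95 (N = -346 + 441 = 95)
((-590/(-109) + 611/766) - 867)*N = ((-590/(-109) + 611/766) - 867)*95 = ((-590*(-1/109) + 611*(1/766)) - 867)*95 = ((590/109 + 611/766) - 867)*95 = (518539/83494 - 867)*95 = -71870759/83494*95 = -6827722105/83494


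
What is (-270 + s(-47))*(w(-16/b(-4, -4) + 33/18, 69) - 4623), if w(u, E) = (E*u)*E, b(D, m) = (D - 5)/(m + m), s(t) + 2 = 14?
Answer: 16410477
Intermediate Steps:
s(t) = 12 (s(t) = -2 + 14 = 12)
b(D, m) = (-5 + D)/(2*m) (b(D, m) = (-5 + D)/((2*m)) = (-5 + D)*(1/(2*m)) = (-5 + D)/(2*m))
w(u, E) = u*E²
(-270 + s(-47))*(w(-16/b(-4, -4) + 33/18, 69) - 4623) = (-270 + 12)*((-16*(-8/(-5 - 4)) + 33/18)*69² - 4623) = -258*((-16/((½)*(-¼)*(-9)) + 33*(1/18))*4761 - 4623) = -258*((-16/9/8 + 11/6)*4761 - 4623) = -258*((-16*8/9 + 11/6)*4761 - 4623) = -258*((-128/9 + 11/6)*4761 - 4623) = -258*(-223/18*4761 - 4623) = -258*(-117967/2 - 4623) = -258*(-127213/2) = 16410477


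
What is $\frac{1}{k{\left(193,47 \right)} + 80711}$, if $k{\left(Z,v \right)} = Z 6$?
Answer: $\frac{1}{81869} \approx 1.2215 \cdot 10^{-5}$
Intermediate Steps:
$k{\left(Z,v \right)} = 6 Z$
$\frac{1}{k{\left(193,47 \right)} + 80711} = \frac{1}{6 \cdot 193 + 80711} = \frac{1}{1158 + 80711} = \frac{1}{81869}$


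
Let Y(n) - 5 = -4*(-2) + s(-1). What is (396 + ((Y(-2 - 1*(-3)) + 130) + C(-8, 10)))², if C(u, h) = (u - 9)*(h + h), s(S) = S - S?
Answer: 39601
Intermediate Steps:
s(S) = 0
C(u, h) = 2*h*(-9 + u) (C(u, h) = (-9 + u)*(2*h) = 2*h*(-9 + u))
Y(n) = 13 (Y(n) = 5 + (-4*(-2) + 0) = 5 + (8 + 0) = 5 + 8 = 13)
(396 + ((Y(-2 - 1*(-3)) + 130) + C(-8, 10)))² = (396 + ((13 + 130) + 2*10*(-9 - 8)))² = (396 + (143 + 2*10*(-17)))² = (396 + (143 - 340))² = (396 - 197)² = 199² = 39601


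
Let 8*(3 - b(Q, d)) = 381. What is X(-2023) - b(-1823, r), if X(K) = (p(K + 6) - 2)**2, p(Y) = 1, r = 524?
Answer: 365/8 ≈ 45.625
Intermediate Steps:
b(Q, d) = -357/8 (b(Q, d) = 3 - 1/8*381 = 3 - 381/8 = -357/8)
X(K) = 1 (X(K) = (1 - 2)**2 = (-1)**2 = 1)
X(-2023) - b(-1823, r) = 1 - 1*(-357/8) = 1 + 357/8 = 365/8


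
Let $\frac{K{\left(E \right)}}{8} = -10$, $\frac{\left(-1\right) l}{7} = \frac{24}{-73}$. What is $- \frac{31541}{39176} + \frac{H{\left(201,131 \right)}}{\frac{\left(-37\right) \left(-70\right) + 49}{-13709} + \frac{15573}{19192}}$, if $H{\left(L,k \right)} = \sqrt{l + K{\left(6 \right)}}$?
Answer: $- \frac{31541}{39176} + \frac{526206256 i \sqrt{103514}}{11887507537} \approx -0.80511 + 14.242 i$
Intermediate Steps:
$l = \frac{168}{73}$ ($l = - 7 \frac{24}{-73} = - 7 \cdot 24 \left(- \frac{1}{73}\right) = \left(-7\right) \left(- \frac{24}{73}\right) = \frac{168}{73} \approx 2.3014$)
$K{\left(E \right)} = -80$ ($K{\left(E \right)} = 8 \left(-10\right) = -80$)
$H{\left(L,k \right)} = \frac{2 i \sqrt{103514}}{73}$ ($H{\left(L,k \right)} = \sqrt{\frac{168}{73} - 80} = \sqrt{- \frac{5672}{73}} = \frac{2 i \sqrt{103514}}{73}$)
$- \frac{31541}{39176} + \frac{H{\left(201,131 \right)}}{\frac{\left(-37\right) \left(-70\right) + 49}{-13709} + \frac{15573}{19192}} = - \frac{31541}{39176} + \frac{\frac{2}{73} i \sqrt{103514}}{\frac{\left(-37\right) \left(-70\right) + 49}{-13709} + \frac{15573}{19192}} = \left(-31541\right) \frac{1}{39176} + \frac{\frac{2}{73} i \sqrt{103514}}{\left(2590 + 49\right) \left(- \frac{1}{13709}\right) + 15573 \cdot \frac{1}{19192}} = - \frac{31541}{39176} + \frac{\frac{2}{73} i \sqrt{103514}}{2639 \left(- \frac{1}{13709}\right) + \frac{15573}{19192}} = - \frac{31541}{39176} + \frac{\frac{2}{73} i \sqrt{103514}}{- \frac{2639}{13709} + \frac{15573}{19192}} = - \frac{31541}{39176} + \frac{\frac{2}{73} i \sqrt{103514}}{\frac{162842569}{263103128}} = - \frac{31541}{39176} + \frac{2 i \sqrt{103514}}{73} \cdot \frac{263103128}{162842569} = - \frac{31541}{39176} + \frac{526206256 i \sqrt{103514}}{11887507537}$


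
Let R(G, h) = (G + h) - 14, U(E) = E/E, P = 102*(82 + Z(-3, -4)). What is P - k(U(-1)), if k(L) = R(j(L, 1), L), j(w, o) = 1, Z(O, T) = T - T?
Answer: 8376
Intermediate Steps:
Z(O, T) = 0
P = 8364 (P = 102*(82 + 0) = 102*82 = 8364)
U(E) = 1
R(G, h) = -14 + G + h
k(L) = -13 + L (k(L) = -14 + 1 + L = -13 + L)
P - k(U(-1)) = 8364 - (-13 + 1) = 8364 - 1*(-12) = 8364 + 12 = 8376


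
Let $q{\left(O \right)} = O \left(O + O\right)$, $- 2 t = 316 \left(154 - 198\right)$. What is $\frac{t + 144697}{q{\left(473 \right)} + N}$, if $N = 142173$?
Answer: $\frac{151649}{589631} \approx 0.25719$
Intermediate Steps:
$t = 6952$ ($t = - \frac{316 \left(154 - 198\right)}{2} = - \frac{316 \left(-44\right)}{2} = \left(- \frac{1}{2}\right) \left(-13904\right) = 6952$)
$q{\left(O \right)} = 2 O^{2}$ ($q{\left(O \right)} = O 2 O = 2 O^{2}$)
$\frac{t + 144697}{q{\left(473 \right)} + N} = \frac{6952 + 144697}{2 \cdot 473^{2} + 142173} = \frac{151649}{2 \cdot 223729 + 142173} = \frac{151649}{447458 + 142173} = \frac{151649}{589631}$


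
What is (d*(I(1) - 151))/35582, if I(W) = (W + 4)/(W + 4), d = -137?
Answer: 10275/17791 ≈ 0.57754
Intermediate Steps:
I(W) = 1 (I(W) = (4 + W)/(4 + W) = 1)
(d*(I(1) - 151))/35582 = -137*(1 - 151)/35582 = -137*(-150)*(1/35582) = 20550*(1/35582) = 10275/17791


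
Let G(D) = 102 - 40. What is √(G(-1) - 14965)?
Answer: I*√14903 ≈ 122.08*I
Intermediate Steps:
G(D) = 62
√(G(-1) - 14965) = √(62 - 14965) = √(-14903) = I*√14903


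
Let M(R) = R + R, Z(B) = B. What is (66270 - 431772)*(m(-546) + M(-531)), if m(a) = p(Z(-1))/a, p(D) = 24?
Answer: 35324306292/91 ≈ 3.8818e+8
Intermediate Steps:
M(R) = 2*R
m(a) = 24/a
(66270 - 431772)*(m(-546) + M(-531)) = (66270 - 431772)*(24/(-546) + 2*(-531)) = -365502*(24*(-1/546) - 1062) = -365502*(-4/91 - 1062) = -365502*(-96646/91) = 35324306292/91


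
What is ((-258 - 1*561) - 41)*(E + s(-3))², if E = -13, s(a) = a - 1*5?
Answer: -379260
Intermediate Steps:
s(a) = -5 + a (s(a) = a - 5 = -5 + a)
((-258 - 1*561) - 41)*(E + s(-3))² = ((-258 - 1*561) - 41)*(-13 + (-5 - 3))² = ((-258 - 561) - 41)*(-13 - 8)² = (-819 - 41)*(-21)² = -860*441 = -379260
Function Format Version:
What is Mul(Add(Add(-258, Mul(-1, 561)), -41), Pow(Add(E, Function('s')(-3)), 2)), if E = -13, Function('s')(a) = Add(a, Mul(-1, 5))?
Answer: -379260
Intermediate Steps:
Function('s')(a) = Add(-5, a) (Function('s')(a) = Add(a, -5) = Add(-5, a))
Mul(Add(Add(-258, Mul(-1, 561)), -41), Pow(Add(E, Function('s')(-3)), 2)) = Mul(Add(Add(-258, Mul(-1, 561)), -41), Pow(Add(-13, Add(-5, -3)), 2)) = Mul(Add(Add(-258, -561), -41), Pow(Add(-13, -8), 2)) = Mul(Add(-819, -41), Pow(-21, 2)) = Mul(-860, 441) = -379260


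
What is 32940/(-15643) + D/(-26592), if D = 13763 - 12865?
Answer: -444993947/207989328 ≈ -2.1395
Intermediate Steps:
D = 898
32940/(-15643) + D/(-26592) = 32940/(-15643) + 898/(-26592) = 32940*(-1/15643) + 898*(-1/26592) = -32940/15643 - 449/13296 = -444993947/207989328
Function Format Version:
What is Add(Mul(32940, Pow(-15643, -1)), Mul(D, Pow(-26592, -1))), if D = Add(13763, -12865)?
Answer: Rational(-444993947, 207989328) ≈ -2.1395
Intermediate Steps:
D = 898
Add(Mul(32940, Pow(-15643, -1)), Mul(D, Pow(-26592, -1))) = Add(Mul(32940, Pow(-15643, -1)), Mul(898, Pow(-26592, -1))) = Add(Mul(32940, Rational(-1, 15643)), Mul(898, Rational(-1, 26592))) = Add(Rational(-32940, 15643), Rational(-449, 13296)) = Rational(-444993947, 207989328)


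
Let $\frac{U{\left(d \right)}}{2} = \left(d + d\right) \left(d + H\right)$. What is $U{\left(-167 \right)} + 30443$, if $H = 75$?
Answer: $91899$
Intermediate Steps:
$U{\left(d \right)} = 4 d \left(75 + d\right)$ ($U{\left(d \right)} = 2 \left(d + d\right) \left(d + 75\right) = 2 \cdot 2 d \left(75 + d\right) = 4 d \left(75 + d\right)$)
$U{\left(-167 \right)} + 30443 = 4 \left(-167\right) \left(75 - 167\right) + 30443 = 4 \left(-167\right) \left(-92\right) + 30443 = 61456 + 30443 = 91899$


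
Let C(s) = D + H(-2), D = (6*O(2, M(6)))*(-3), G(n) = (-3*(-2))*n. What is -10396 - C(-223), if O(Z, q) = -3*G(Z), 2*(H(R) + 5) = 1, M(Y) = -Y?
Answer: -22079/2 ≈ -11040.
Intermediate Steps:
G(n) = 6*n
H(R) = -9/2 (H(R) = -5 + (½)*1 = -5 + ½ = -9/2)
O(Z, q) = -18*Z
D = 648 (D = (6*(-18*2))*(-3) = (6*(-36))*(-3) = -216*(-3) = 648)
C(s) = 1287/2 (C(s) = 648 - 9/2 = 1287/2)
-10396 - C(-223) = -10396 - 1*1287/2 = -10396 - 1287/2 = -22079/2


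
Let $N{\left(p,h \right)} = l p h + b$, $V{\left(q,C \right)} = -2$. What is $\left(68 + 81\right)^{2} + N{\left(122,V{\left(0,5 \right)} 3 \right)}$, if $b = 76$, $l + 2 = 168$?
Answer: $-99235$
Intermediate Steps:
$l = 166$ ($l = -2 + 168 = 166$)
$N{\left(p,h \right)} = 76 + 166 h p$ ($N{\left(p,h \right)} = 166 p h + 76 = 166 h p + 76 = 76 + 166 h p$)
$\left(68 + 81\right)^{2} + N{\left(122,V{\left(0,5 \right)} 3 \right)} = \left(68 + 81\right)^{2} + \left(76 + 166 \left(\left(-2\right) 3\right) 122\right) = 149^{2} + \left(76 + 166 \left(-6\right) 122\right) = 22201 + \left(76 - 121512\right) = 22201 - 121436 = -99235$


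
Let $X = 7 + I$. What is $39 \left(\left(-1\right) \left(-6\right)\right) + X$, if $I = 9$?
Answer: $250$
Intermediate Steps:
$X = 16$ ($X = 7 + 9 = 16$)
$39 \left(\left(-1\right) \left(-6\right)\right) + X = 39 \left(\left(-1\right) \left(-6\right)\right) + 16 = 39 \cdot 6 + 16 = 234 + 16 = 250$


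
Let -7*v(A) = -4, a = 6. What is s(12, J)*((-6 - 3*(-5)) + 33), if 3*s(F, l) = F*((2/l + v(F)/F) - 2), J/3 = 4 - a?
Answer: -384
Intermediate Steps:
v(A) = 4/7 (v(A) = -⅐*(-4) = 4/7)
J = -6 (J = 3*(4 - 1*6) = 3*(4 - 6) = 3*(-2) = -6)
s(F, l) = F*(-2 + 2/l + 4/(7*F))/3 (s(F, l) = (F*((2/l + 4/(7*F)) - 2))/3 = (F*(-2 + 2/l + 4/(7*F)))/3 = F*(-2 + 2/l + 4/(7*F))/3)
s(12, J)*((-6 - 3*(-5)) + 33) = ((2/21)*(7*12 - 1*(-6)*(-2 + 7*12))/(-6))*((-6 - 3*(-5)) + 33) = ((2/21)*(-⅙)*(84 - 1*(-6)*(-2 + 84)))*((-6 + 15) + 33) = ((2/21)*(-⅙)*(84 - 1*(-6)*82))*(9 + 33) = ((2/21)*(-⅙)*(84 + 492))*42 = ((2/21)*(-⅙)*576)*42 = -64/7*42 = -384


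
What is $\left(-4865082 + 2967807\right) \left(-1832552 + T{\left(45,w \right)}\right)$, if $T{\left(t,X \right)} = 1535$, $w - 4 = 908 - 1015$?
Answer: $3473942778675$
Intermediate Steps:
$w = -103$ ($w = 4 + \left(908 - 1015\right) = 4 - 107 = -103$)
$\left(-4865082 + 2967807\right) \left(-1832552 + T{\left(45,w \right)}\right) = \left(-4865082 + 2967807\right) \left(-1832552 + 1535\right) = \left(-1897275\right) \left(-1831017\right) = 3473942778675$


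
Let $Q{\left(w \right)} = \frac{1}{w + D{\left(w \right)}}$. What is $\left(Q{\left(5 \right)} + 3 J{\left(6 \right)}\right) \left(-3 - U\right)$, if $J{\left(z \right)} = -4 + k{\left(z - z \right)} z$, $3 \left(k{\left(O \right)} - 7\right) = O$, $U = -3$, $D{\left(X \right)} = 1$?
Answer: $0$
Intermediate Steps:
$k{\left(O \right)} = 7 + \frac{O}{3}$
$Q{\left(w \right)} = \frac{1}{1 + w}$ ($Q{\left(w \right)} = \frac{1}{w + 1} = \frac{1}{1 + w}$)
$J{\left(z \right)} = -4 + 7 z$ ($J{\left(z \right)} = -4 + \left(7 + \frac{z - z}{3}\right) z = -4 + \left(7 + \frac{1}{3} \cdot 0\right) z = -4 + \left(7 + 0\right) z = -4 + 7 z$)
$\left(Q{\left(5 \right)} + 3 J{\left(6 \right)}\right) \left(-3 - U\right) = \left(\frac{1}{1 + 5} + 3 \left(-4 + 7 \cdot 6\right)\right) \left(-3 - -3\right) = \left(\frac{1}{6} + 3 \left(-4 + 42\right)\right) \left(-3 + 3\right) = \left(\frac{1}{6} + 3 \cdot 38\right) 0 = \left(\frac{1}{6} + 114\right) 0 = \frac{685}{6} \cdot 0 = 0$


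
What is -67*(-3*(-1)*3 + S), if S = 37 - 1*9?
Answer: -2479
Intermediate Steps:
S = 28 (S = 37 - 9 = 28)
-67*(-3*(-1)*3 + S) = -67*(-3*(-1)*3 + 28) = -67*(3*3 + 28) = -67*(9 + 28) = -67*37 = -2479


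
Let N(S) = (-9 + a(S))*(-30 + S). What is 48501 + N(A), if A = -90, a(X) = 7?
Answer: 48741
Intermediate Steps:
N(S) = 60 - 2*S (N(S) = (-9 + 7)*(-30 + S) = -2*(-30 + S) = 60 - 2*S)
48501 + N(A) = 48501 + (60 - 2*(-90)) = 48501 + (60 + 180) = 48501 + 240 = 48741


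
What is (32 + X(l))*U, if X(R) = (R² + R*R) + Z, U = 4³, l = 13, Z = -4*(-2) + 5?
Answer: 24512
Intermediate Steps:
Z = 13 (Z = 8 + 5 = 13)
U = 64
X(R) = 13 + 2*R² (X(R) = (R² + R*R) + 13 = (R² + R²) + 13 = 2*R² + 13 = 13 + 2*R²)
(32 + X(l))*U = (32 + (13 + 2*13²))*64 = (32 + (13 + 2*169))*64 = (32 + (13 + 338))*64 = (32 + 351)*64 = 383*64 = 24512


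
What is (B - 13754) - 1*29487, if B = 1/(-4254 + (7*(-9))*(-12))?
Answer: -151257019/3498 ≈ -43241.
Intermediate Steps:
B = -1/3498 (B = 1/(-4254 - 63*(-12)) = 1/(-4254 + 756) = 1/(-3498) = -1/3498 ≈ -0.00028588)
(B - 13754) - 1*29487 = (-1/3498 - 13754) - 1*29487 = -48111493/3498 - 29487 = -151257019/3498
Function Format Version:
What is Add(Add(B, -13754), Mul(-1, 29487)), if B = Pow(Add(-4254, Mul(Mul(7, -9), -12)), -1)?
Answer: Rational(-151257019, 3498) ≈ -43241.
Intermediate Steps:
B = Rational(-1, 3498) (B = Pow(Add(-4254, Mul(-63, -12)), -1) = Pow(Add(-4254, 756), -1) = Pow(-3498, -1) = Rational(-1, 3498) ≈ -0.00028588)
Add(Add(B, -13754), Mul(-1, 29487)) = Add(Add(Rational(-1, 3498), -13754), Mul(-1, 29487)) = Add(Rational(-48111493, 3498), -29487) = Rational(-151257019, 3498)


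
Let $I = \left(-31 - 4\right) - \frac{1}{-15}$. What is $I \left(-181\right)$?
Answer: $\frac{94844}{15} \approx 6322.9$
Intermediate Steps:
$I = - \frac{524}{15}$ ($I = -35 - - \frac{1}{15} = -35 + \frac{1}{15} = - \frac{524}{15} \approx -34.933$)
$I \left(-181\right) = \left(- \frac{524}{15}\right) \left(-181\right) = \frac{94844}{15}$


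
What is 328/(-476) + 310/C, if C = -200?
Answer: -5329/2380 ≈ -2.2391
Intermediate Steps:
328/(-476) + 310/C = 328/(-476) + 310/(-200) = 328*(-1/476) + 310*(-1/200) = -82/119 - 31/20 = -5329/2380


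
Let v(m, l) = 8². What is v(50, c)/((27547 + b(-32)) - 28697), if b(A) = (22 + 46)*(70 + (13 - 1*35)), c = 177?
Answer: 32/1057 ≈ 0.030274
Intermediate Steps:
v(m, l) = 64
b(A) = 3264 (b(A) = 68*(70 + (13 - 35)) = 68*(70 - 22) = 68*48 = 3264)
v(50, c)/((27547 + b(-32)) - 28697) = 64/((27547 + 3264) - 28697) = 64/(30811 - 28697) = 64/2114 = 64*(1/2114) = 32/1057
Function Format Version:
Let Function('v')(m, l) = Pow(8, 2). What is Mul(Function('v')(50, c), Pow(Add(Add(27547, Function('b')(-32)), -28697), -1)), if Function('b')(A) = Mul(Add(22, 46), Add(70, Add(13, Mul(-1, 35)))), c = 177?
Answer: Rational(32, 1057) ≈ 0.030274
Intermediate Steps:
Function('v')(m, l) = 64
Function('b')(A) = 3264 (Function('b')(A) = Mul(68, Add(70, Add(13, -35))) = Mul(68, Add(70, -22)) = Mul(68, 48) = 3264)
Mul(Function('v')(50, c), Pow(Add(Add(27547, Function('b')(-32)), -28697), -1)) = Mul(64, Pow(Add(Add(27547, 3264), -28697), -1)) = Mul(64, Pow(Add(30811, -28697), -1)) = Mul(64, Pow(2114, -1)) = Mul(64, Rational(1, 2114)) = Rational(32, 1057)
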